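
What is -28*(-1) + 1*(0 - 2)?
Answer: 26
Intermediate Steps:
-28*(-1) + 1*(0 - 2) = 28 + 1*(-2) = 28 - 2 = 26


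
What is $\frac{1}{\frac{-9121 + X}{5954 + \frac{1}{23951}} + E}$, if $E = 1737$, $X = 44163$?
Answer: $\frac{142604255}{248542881877} \approx 0.00057376$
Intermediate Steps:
$\frac{1}{\frac{-9121 + X}{5954 + \frac{1}{23951}} + E} = \frac{1}{\frac{-9121 + 44163}{5954 + \frac{1}{23951}} + 1737} = \frac{1}{\frac{35042}{5954 + \frac{1}{23951}} + 1737} = \frac{1}{\frac{35042}{\frac{142604255}{23951}} + 1737} = \frac{1}{35042 \cdot \frac{23951}{142604255} + 1737} = \frac{1}{\frac{839290942}{142604255} + 1737} = \frac{1}{\frac{248542881877}{142604255}} = \frac{142604255}{248542881877}$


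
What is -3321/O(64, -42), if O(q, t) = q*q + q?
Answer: -3321/4160 ≈ -0.79832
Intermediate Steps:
O(q, t) = q + q² (O(q, t) = q² + q = q + q²)
-3321/O(64, -42) = -3321*1/(64*(1 + 64)) = -3321/(64*65) = -3321/4160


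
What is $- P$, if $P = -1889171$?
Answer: $1889171$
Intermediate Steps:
$- P = \left(-1\right) \left(-1889171\right) = 1889171$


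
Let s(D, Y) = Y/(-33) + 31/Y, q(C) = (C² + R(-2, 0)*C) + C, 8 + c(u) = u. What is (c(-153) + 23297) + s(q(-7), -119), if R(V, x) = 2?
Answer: 90868210/3927 ≈ 23139.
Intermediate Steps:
c(u) = -8 + u
q(C) = C² + 3*C (q(C) = (C² + 2*C) + C = C² + 3*C)
s(D, Y) = 31/Y - Y/33 (s(D, Y) = Y*(-1/33) + 31/Y = -Y/33 + 31/Y = 31/Y - Y/33)
(c(-153) + 23297) + s(q(-7), -119) = ((-8 - 153) + 23297) + (31/(-119) - 1/33*(-119)) = (-161 + 23297) + (31*(-1/119) + 119/33) = 23136 + (-31/119 + 119/33) = 23136 + 13138/3927 = 90868210/3927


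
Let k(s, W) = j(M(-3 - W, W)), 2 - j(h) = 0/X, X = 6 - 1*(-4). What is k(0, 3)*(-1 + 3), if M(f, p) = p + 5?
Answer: 4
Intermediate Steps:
X = 10 (X = 6 + 4 = 10)
M(f, p) = 5 + p
j(h) = 2 (j(h) = 2 - 0/10 = 2 - 1*0 = 2 + 0 = 2)
k(s, W) = 2
k(0, 3)*(-1 + 3) = 2*(-1 + 3) = 2*2 = 4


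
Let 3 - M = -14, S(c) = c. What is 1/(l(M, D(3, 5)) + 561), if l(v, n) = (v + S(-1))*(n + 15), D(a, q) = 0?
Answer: 1/801 ≈ 0.0012484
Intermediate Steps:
M = 17 (M = 3 - 1*(-14) = 3 + 14 = 17)
l(v, n) = (-1 + v)*(15 + n) (l(v, n) = (v - 1)*(n + 15) = (-1 + v)*(15 + n))
1/(l(M, D(3, 5)) + 561) = 1/((-15 - 1*0 + 15*17 + 0*17) + 561) = 1/((-15 + 0 + 255 + 0) + 561) = 1/(240 + 561) = 1/801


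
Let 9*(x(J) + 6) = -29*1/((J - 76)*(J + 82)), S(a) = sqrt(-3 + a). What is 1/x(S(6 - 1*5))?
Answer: -18885707334/113304482401 - 1566*I*sqrt(2)/113304482401 ≈ -0.16668 - 1.9546e-8*I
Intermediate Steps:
x(J) = -6 - 29/(9*(-76 + J)*(82 + J)) (x(J) = -6 + (-29*1/((J - 76)*(J + 82)))/9 = -6 + (-29*1/((-76 + J)*(82 + J)))/9 = -6 + (-29/((-76 + J)*(82 + J)))/9 = -6 - 29/(9*(-76 + J)*(82 + J)))
1/x(S(6 - 1*5)) = 1/((336499 - 324*sqrt(-3 + (6 - 1*5)) - (162 - 270))/(9*(-6232 + (sqrt(-3 + (6 - 1*5)))**2 + 6*sqrt(-3 + (6 - 1*5))))) = 1/((336499 - 324*sqrt(-3 + (6 - 5)) - 54*(sqrt(-3 + (6 - 5)))**2)/(9*(-6232 + (sqrt(-3 + (6 - 5)))**2 + 6*sqrt(-3 + (6 - 5))))) = 1/((336499 - 324*sqrt(-3 + 1) - 54*(sqrt(-3 + 1))**2)/(9*(-6232 + (sqrt(-3 + 1))**2 + 6*sqrt(-3 + 1)))) = 1/((336499 - 324*I*sqrt(2) - 54*(sqrt(-2))**2)/(9*(-6232 + (sqrt(-2))**2 + 6*sqrt(-2)))) = 1/((336499 - 324*I*sqrt(2) - 54*(I*sqrt(2))**2)/(9*(-6232 + (I*sqrt(2))**2 + 6*(I*sqrt(2))))) = 1/((336499 - 324*I*sqrt(2) - 54*(-2))/(9*(-6232 - 2 + 6*I*sqrt(2)))) = 1/((336499 - 324*I*sqrt(2) + 108)/(9*(-6234 + 6*I*sqrt(2)))) = 1/((336607 - 324*I*sqrt(2))/(9*(-6234 + 6*I*sqrt(2)))) = 9*(-6234 + 6*I*sqrt(2))/(336607 - 324*I*sqrt(2))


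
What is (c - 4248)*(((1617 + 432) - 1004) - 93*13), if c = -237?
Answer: 735540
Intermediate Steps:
(c - 4248)*(((1617 + 432) - 1004) - 93*13) = (-237 - 4248)*(((1617 + 432) - 1004) - 93*13) = -4485*((2049 - 1004) - 1209) = -4485*(1045 - 1209) = -4485*(-164) = 735540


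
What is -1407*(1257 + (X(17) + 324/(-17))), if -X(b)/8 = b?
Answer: -26357331/17 ≈ -1.5504e+6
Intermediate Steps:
X(b) = -8*b
-1407*(1257 + (X(17) + 324/(-17))) = -1407*(1257 + (-8*17 + 324/(-17))) = -1407*(1257 + (-136 + 324*(-1/17))) = -1407*(1257 + (-136 - 324/17)) = -1407*(1257 - 2636/17) = -1407*18733/17 = -26357331/17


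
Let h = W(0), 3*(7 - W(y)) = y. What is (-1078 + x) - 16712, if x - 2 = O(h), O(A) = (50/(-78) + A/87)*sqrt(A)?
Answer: -17788 - 634*sqrt(7)/1131 ≈ -17789.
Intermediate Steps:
W(y) = 7 - y/3
h = 7 (h = 7 - 1/3*0 = 7 + 0 = 7)
O(A) = sqrt(A)*(-25/39 + A/87) (O(A) = (50*(-1/78) + A*(1/87))*sqrt(A) = (-25/39 + A/87)*sqrt(A) = sqrt(A)*(-25/39 + A/87))
x = 2 - 634*sqrt(7)/1131 (x = 2 + sqrt(7)*(-725 + 13*7)/1131 = 2 + sqrt(7)*(-725 + 91)/1131 = 2 + (1/1131)*sqrt(7)*(-634) = 2 - 634*sqrt(7)/1131 ≈ 0.51688)
(-1078 + x) - 16712 = (-1078 + (2 - 634*sqrt(7)/1131)) - 16712 = (-1076 - 634*sqrt(7)/1131) - 16712 = -17788 - 634*sqrt(7)/1131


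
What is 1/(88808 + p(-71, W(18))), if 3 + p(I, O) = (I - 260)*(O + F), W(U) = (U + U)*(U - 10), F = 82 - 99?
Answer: -1/896 ≈ -0.0011161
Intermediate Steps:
F = -17
W(U) = 2*U*(-10 + U) (W(U) = (2*U)*(-10 + U) = 2*U*(-10 + U))
p(I, O) = -3 + (-260 + I)*(-17 + O) (p(I, O) = -3 + (I - 260)*(O - 17) = -3 + (-260 + I)*(-17 + O))
1/(88808 + p(-71, W(18))) = 1/(88808 + (4417 - 520*18*(-10 + 18) - 17*(-71) - 142*18*(-10 + 18))) = 1/(88808 + (4417 - 520*18*8 + 1207 - 142*18*8)) = 1/(88808 + (4417 - 260*288 + 1207 - 71*288)) = 1/(88808 + (4417 - 74880 + 1207 - 20448)) = 1/(88808 - 89704) = 1/(-896) = -1/896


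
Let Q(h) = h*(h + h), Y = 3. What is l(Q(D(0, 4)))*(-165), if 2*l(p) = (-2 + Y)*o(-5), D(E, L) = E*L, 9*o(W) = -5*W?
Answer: -1375/6 ≈ -229.17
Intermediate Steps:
o(W) = -5*W/9 (o(W) = (-5*W)/9 = -5*W/9)
Q(h) = 2*h² (Q(h) = h*(2*h) = 2*h²)
l(p) = 25/18 (l(p) = ((-2 + 3)*(-5/9*(-5)))/2 = (1*(25/9))/2 = (½)*(25/9) = 25/18)
l(Q(D(0, 4)))*(-165) = (25/18)*(-165) = -1375/6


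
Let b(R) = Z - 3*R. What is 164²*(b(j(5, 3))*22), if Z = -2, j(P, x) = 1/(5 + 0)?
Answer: -7692256/5 ≈ -1.5385e+6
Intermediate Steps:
j(P, x) = ⅕ (j(P, x) = 1/5 = ⅕)
b(R) = -2 - 3*R
164²*(b(j(5, 3))*22) = 164²*((-2 - 3*⅕)*22) = 26896*((-2 - ⅗)*22) = 26896*(-13/5*22) = 26896*(-286/5) = -7692256/5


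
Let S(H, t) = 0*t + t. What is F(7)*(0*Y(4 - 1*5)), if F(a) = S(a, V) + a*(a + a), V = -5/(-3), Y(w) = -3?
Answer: 0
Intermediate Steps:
V = 5/3 (V = -5*(-1/3) = 5/3 ≈ 1.6667)
S(H, t) = t (S(H, t) = 0 + t = t)
F(a) = 5/3 + 2*a**2 (F(a) = 5/3 + a*(a + a) = 5/3 + a*(2*a) = 5/3 + 2*a**2)
F(7)*(0*Y(4 - 1*5)) = (5/3 + 2*7**2)*(0*(-3)) = (5/3 + 2*49)*0 = (5/3 + 98)*0 = (299/3)*0 = 0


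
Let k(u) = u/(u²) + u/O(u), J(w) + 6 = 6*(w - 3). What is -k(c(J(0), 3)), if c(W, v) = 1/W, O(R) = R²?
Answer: 48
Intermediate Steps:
J(w) = -24 + 6*w (J(w) = -6 + 6*(w - 3) = -6 + 6*(-3 + w) = -6 + (-18 + 6*w) = -24 + 6*w)
k(u) = 2/u (k(u) = u/(u²) + u/(u²) = u/u² + u/u² = 1/u + 1/u = 2/u)
-k(c(J(0), 3)) = -2/(1/(-24 + 6*0)) = -2/(1/(-24 + 0)) = -2/(1/(-24)) = -2/(-1/24) = -2*(-24) = -1*(-48) = 48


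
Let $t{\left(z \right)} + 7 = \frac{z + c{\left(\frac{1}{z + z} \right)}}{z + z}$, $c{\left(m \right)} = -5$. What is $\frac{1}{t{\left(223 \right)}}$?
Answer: $- \frac{223}{1452} \approx -0.15358$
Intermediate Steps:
$t{\left(z \right)} = -7 + \frac{-5 + z}{2 z}$ ($t{\left(z \right)} = -7 + \frac{z - 5}{z + z} = -7 + \frac{-5 + z}{2 z}$)
$\frac{1}{t{\left(223 \right)}} = \frac{1}{\frac{1}{2} \cdot \frac{1}{223} \left(-5 - 2899\right)} = \frac{1}{\frac{1}{2} \cdot \frac{1}{223} \left(-2904\right)} = \frac{1}{- \frac{1452}{223}} = - \frac{223}{1452}$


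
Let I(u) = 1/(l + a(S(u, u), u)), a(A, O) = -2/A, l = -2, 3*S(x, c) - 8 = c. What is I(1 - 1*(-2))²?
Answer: 121/784 ≈ 0.15434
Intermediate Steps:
S(x, c) = 8/3 + c/3
I(u) = 1/(-2 - 2/(8/3 + u/3))
I(1 - 1*(-2))² = ((-8 - (1 - 1*(-2)))/(2*(11 + (1 - 1*(-2)))))² = ((-8 - (1 + 2))/(2*(11 + (1 + 2))))² = ((-8 - 1*3)/(2*(11 + 3)))² = ((½)*(-8 - 3)/14)² = ((½)*(1/14)*(-11))² = (-11/28)² = 121/784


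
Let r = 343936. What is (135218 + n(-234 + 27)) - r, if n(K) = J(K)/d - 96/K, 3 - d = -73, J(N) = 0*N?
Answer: -14401510/69 ≈ -2.0872e+5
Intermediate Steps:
J(N) = 0
d = 76 (d = 3 - 1*(-73) = 3 + 73 = 76)
n(K) = -96/K (n(K) = 0/76 - 96/K = 0*(1/76) - 96/K = 0 - 96/K = -96/K)
(135218 + n(-234 + 27)) - r = (135218 - 96/(-234 + 27)) - 1*343936 = (135218 - 96/(-207)) - 343936 = (135218 - 96*(-1/207)) - 343936 = (135218 + 32/69) - 343936 = 9330074/69 - 343936 = -14401510/69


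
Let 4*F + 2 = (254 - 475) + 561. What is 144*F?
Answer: 12168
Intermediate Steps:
F = 169/2 (F = -½ + ((254 - 475) + 561)/4 = -½ + (-221 + 561)/4 = -½ + (¼)*340 = -½ + 85 = 169/2 ≈ 84.500)
144*F = 144*(169/2) = 12168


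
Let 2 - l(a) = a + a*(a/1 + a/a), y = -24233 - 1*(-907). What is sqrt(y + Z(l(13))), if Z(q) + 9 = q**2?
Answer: 3*sqrt(1546) ≈ 117.96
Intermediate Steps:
y = -23326 (y = -24233 + 907 = -23326)
l(a) = 2 - a - a*(1 + a) (l(a) = 2 - (a + a*(a/1 + a/a)) = 2 - (a + a*(a*1 + 1)) = 2 - (a + a*(a + 1)) = 2 - (a + a*(1 + a)) = 2 + (-a - a*(1 + a)) = 2 - a - a*(1 + a))
Z(q) = -9 + q**2
sqrt(y + Z(l(13))) = sqrt(-23326 + (-9 + (2 - 1*13**2 - 2*13)**2)) = sqrt(-23326 + (-9 + (2 - 1*169 - 26)**2)) = sqrt(-23326 + (-9 + (2 - 169 - 26)**2)) = sqrt(-23326 + (-9 + (-193)**2)) = sqrt(-23326 + (-9 + 37249)) = sqrt(-23326 + 37240) = sqrt(13914) = 3*sqrt(1546)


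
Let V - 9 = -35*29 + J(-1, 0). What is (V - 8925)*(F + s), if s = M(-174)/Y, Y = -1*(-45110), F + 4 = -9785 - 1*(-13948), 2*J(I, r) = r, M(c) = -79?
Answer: -1863178853641/45110 ≈ -4.1303e+7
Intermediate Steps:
J(I, r) = r/2
F = 4159 (F = -4 + (-9785 - 1*(-13948)) = -4 + (-9785 + 13948) = -4 + 4163 = 4159)
Y = 45110
s = -79/45110 ≈ -0.0017513
V = -1006 (V = 9 + (-35*29 + (1/2)*0) = 9 + (-1015 + 0) = 9 - 1015 = -1006)
(V - 8925)*(F + s) = (-1006 - 8925)*(4159 - 79/45110) = -9931*187612411/45110 = -1863178853641/45110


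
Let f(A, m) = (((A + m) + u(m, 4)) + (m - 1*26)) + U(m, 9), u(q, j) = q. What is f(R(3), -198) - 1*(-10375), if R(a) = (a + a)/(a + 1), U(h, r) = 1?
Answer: 19515/2 ≈ 9757.5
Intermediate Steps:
R(a) = 2*a/(1 + a) (R(a) = (2*a)/(1 + a) = 2*a/(1 + a))
f(A, m) = -25 + A + 3*m (f(A, m) = (((A + m) + m) + (m - 1*26)) + 1 = ((A + 2*m) + (m - 26)) + 1 = ((A + 2*m) + (-26 + m)) + 1 = (-26 + A + 3*m) + 1 = -25 + A + 3*m)
f(R(3), -198) - 1*(-10375) = (-25 + 2*3/(1 + 3) + 3*(-198)) - 1*(-10375) = (-25 + 2*3/4 - 594) + 10375 = (-25 + 2*3*(¼) - 594) + 10375 = (-25 + 3/2 - 594) + 10375 = -1235/2 + 10375 = 19515/2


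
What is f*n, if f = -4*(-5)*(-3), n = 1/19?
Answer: -60/19 ≈ -3.1579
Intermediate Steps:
n = 1/19 ≈ 0.052632
f = -60 (f = 20*(-3) = -60)
f*n = -60*1/19 = -60/19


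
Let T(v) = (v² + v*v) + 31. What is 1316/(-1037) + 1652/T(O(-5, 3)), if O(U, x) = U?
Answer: 1606528/83997 ≈ 19.126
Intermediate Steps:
T(v) = 31 + 2*v² (T(v) = (v² + v²) + 31 = 2*v² + 31 = 31 + 2*v²)
1316/(-1037) + 1652/T(O(-5, 3)) = 1316/(-1037) + 1652/(31 + 2*(-5)²) = 1316*(-1/1037) + 1652/(31 + 2*25) = -1316/1037 + 1652/(31 + 50) = -1316/1037 + 1652/81 = 1606528/83997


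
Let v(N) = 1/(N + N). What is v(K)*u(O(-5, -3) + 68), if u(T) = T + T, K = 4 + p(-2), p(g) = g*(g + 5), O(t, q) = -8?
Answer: -30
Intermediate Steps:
p(g) = g*(5 + g)
K = -2 (K = 4 - 2*(5 - 2) = 4 - 2*3 = 4 - 6 = -2)
v(N) = 1/(2*N)
u(T) = 2*T
v(K)*u(O(-5, -3) + 68) = ((1/2)/(-2))*(2*(-8 + 68)) = ((1/2)*(-1/2))*(2*60) = -1/4*120 = -30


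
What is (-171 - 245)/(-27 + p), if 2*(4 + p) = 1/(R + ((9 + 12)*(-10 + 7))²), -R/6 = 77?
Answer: 2917824/217433 ≈ 13.419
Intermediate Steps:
R = -462 (R = -6*77 = -462)
p = -28055/7014 (p = -4 + 1/(2*(-462 + ((9 + 12)*(-10 + 7))²)) = -4 + 1/(2*(-462 + (21*(-3))²)) = -4 + 1/(2*(-462 + (-63)²)) = -4 + 1/(2*(-462 + 3969)) = -4 + (½)/3507 = -4 + (½)*(1/3507) = -4 + 1/7014 = -28055/7014 ≈ -3.9999)
(-171 - 245)/(-27 + p) = (-171 - 245)/(-27 - 28055/7014) = -416/(-217433/7014) = -416*(-7014/217433) = 2917824/217433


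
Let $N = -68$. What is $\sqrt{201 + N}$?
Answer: $\sqrt{133} \approx 11.533$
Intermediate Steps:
$\sqrt{201 + N} = \sqrt{201 - 68} = \sqrt{133}$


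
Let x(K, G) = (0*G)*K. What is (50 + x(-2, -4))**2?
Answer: 2500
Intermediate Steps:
x(K, G) = 0 (x(K, G) = 0*K = 0)
(50 + x(-2, -4))**2 = (50 + 0)**2 = 50**2 = 2500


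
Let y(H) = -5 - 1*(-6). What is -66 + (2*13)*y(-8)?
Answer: -40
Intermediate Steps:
y(H) = 1 (y(H) = -5 + 6 = 1)
-66 + (2*13)*y(-8) = -66 + (2*13)*1 = -66 + 26*1 = -66 + 26 = -40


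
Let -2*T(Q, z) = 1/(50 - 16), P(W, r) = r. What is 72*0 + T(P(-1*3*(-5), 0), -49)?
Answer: -1/68 ≈ -0.014706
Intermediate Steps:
T(Q, z) = -1/68 (T(Q, z) = -1/(2*(50 - 16)) = -½/34 = -½*1/34 = -1/68)
72*0 + T(P(-1*3*(-5), 0), -49) = 72*0 - 1/68 = 0 - 1/68 = -1/68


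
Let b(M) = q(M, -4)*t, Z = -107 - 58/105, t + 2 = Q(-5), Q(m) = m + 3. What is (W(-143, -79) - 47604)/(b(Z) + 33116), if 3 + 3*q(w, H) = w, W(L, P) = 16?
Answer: -3747555/2619493 ≈ -1.4306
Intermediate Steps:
Q(m) = 3 + m
t = -4 (t = -2 + (3 - 5) = -2 - 2 = -4)
q(w, H) = -1 + w/3
Z = -11293/105 (Z = -107 - 58*1/105 = -107 - 58/105 = -11293/105 ≈ -107.55)
b(M) = 4 - 4*M/3 (b(M) = (-1 + M/3)*(-4) = 4 - 4*M/3)
(W(-143, -79) - 47604)/(b(Z) + 33116) = (16 - 47604)/((4 - 4/3*(-11293/105)) + 33116) = -47588/((4 + 45172/315) + 33116) = -47588/(46432/315 + 33116) = -47588/10477972/315 = -47588*315/10477972 = -3747555/2619493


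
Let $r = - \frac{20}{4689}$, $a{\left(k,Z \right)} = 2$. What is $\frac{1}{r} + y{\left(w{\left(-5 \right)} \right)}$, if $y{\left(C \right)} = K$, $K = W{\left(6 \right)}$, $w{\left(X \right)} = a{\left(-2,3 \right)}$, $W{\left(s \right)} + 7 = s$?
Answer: $- \frac{4709}{20} \approx -235.45$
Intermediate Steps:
$W{\left(s \right)} = -7 + s$
$w{\left(X \right)} = 2$
$r = - \frac{20}{4689}$ ($r = \left(-20\right) \frac{1}{4689} = - \frac{20}{4689} \approx -0.0042653$)
$K = -1$ ($K = -7 + 6 = -1$)
$y{\left(C \right)} = -1$
$\frac{1}{r} + y{\left(w{\left(-5 \right)} \right)} = \frac{1}{- \frac{20}{4689}} - 1 = - \frac{4689}{20} - 1 = - \frac{4709}{20}$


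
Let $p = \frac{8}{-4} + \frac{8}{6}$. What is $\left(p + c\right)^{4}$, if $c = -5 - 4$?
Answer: $\frac{707281}{81} \approx 8731.9$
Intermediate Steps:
$c = -9$
$p = - \frac{2}{3}$ ($p = 8 \left(- \frac{1}{4}\right) + 8 \cdot \frac{1}{6} = -2 + \frac{4}{3} = - \frac{2}{3} \approx -0.66667$)
$\left(p + c\right)^{4} = \left(- \frac{2}{3} - 9\right)^{4} = \left(- \frac{29}{3}\right)^{4} = \frac{707281}{81}$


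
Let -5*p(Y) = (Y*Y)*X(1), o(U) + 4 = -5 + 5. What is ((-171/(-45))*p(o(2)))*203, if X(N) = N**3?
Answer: -61712/25 ≈ -2468.5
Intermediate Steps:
o(U) = -4 (o(U) = -4 + (-5 + 5) = -4 + 0 = -4)
p(Y) = -Y**2/5 (p(Y) = -Y*Y*1**3/5 = -Y**2/5)
((-171/(-45))*p(o(2)))*203 = ((-171/(-45))*(-1/5*(-4)**2))*203 = ((-171*(-1/45))*(-1/5*16))*203 = ((19/5)*(-16/5))*203 = -304/25*203 = -61712/25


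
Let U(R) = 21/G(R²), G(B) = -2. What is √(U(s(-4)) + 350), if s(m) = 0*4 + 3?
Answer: √1358/2 ≈ 18.426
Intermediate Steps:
s(m) = 3 (s(m) = 0 + 3 = 3)
U(R) = -21/2 (U(R) = 21/(-2) = 21*(-½) = -21/2)
√(U(s(-4)) + 350) = √(-21/2 + 350) = √(679/2) = √1358/2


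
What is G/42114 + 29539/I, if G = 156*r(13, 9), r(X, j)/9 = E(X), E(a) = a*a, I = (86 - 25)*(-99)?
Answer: 31484053/42387741 ≈ 0.74276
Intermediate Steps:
I = -6039 (I = 61*(-99) = -6039)
E(a) = a**2
r(X, j) = 9*X**2
G = 237276 (G = 156*(9*13**2) = 156*(9*169) = 156*1521 = 237276)
G/42114 + 29539/I = 237276/42114 + 29539/(-6039) = 237276*(1/42114) + 29539*(-1/6039) = 39546/7019 - 29539/6039 = 31484053/42387741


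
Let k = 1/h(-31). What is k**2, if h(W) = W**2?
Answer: 1/923521 ≈ 1.0828e-6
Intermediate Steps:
k = 1/961 (k = 1/((-31)**2) = 1/961 ≈ 0.0010406)
k**2 = (1/961)**2 = 1/923521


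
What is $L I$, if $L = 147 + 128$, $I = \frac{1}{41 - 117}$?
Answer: $- \frac{275}{76} \approx -3.6184$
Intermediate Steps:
$I = - \frac{1}{76}$ ($I = \frac{1}{-76} = - \frac{1}{76} \approx -0.013158$)
$L = 275$
$L I = 275 \left(- \frac{1}{76}\right) = - \frac{275}{76}$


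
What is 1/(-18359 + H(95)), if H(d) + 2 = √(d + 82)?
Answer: -18361/337126144 - √177/337126144 ≈ -5.4503e-5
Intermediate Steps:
H(d) = -2 + √(82 + d) (H(d) = -2 + √(d + 82) = -2 + √(82 + d))
1/(-18359 + H(95)) = 1/(-18359 + (-2 + √(82 + 95))) = 1/(-18359 + (-2 + √177)) = 1/(-18361 + √177)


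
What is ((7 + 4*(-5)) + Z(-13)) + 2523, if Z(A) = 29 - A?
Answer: 2552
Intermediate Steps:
((7 + 4*(-5)) + Z(-13)) + 2523 = ((7 + 4*(-5)) + (29 - 1*(-13))) + 2523 = ((7 - 20) + (29 + 13)) + 2523 = (-13 + 42) + 2523 = 29 + 2523 = 2552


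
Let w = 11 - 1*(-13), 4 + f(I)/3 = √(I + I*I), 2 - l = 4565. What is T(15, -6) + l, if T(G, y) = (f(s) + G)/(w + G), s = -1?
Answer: -59318/13 ≈ -4562.9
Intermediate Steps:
l = -4563 (l = 2 - 1*4565 = 2 - 4565 = -4563)
f(I) = -12 + 3*√(I + I²) (f(I) = -12 + 3*√(I + I*I) = -12 + 3*√(I + I²))
w = 24 (w = 11 + 13 = 24)
T(G, y) = (-12 + G)/(24 + G) (T(G, y) = ((-12 + 3*√(-(1 - 1))) + G)/(24 + G) = ((-12 + 3*√(-1*0)) + G)/(24 + G) = ((-12 + 3*√0) + G)/(24 + G) = ((-12 + 3*0) + G)/(24 + G) = ((-12 + 0) + G)/(24 + G) = (-12 + G)/(24 + G))
T(15, -6) + l = (-12 + 15)/(24 + 15) - 4563 = 3/39 - 4563 = (1/39)*3 - 4563 = 1/13 - 4563 = -59318/13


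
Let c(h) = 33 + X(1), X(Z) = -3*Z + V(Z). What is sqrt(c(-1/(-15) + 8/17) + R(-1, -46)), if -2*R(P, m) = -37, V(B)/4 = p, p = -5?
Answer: sqrt(114)/2 ≈ 5.3385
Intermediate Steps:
V(B) = -20 (V(B) = 4*(-5) = -20)
X(Z) = -20 - 3*Z (X(Z) = -3*Z - 20 = -20 - 3*Z)
c(h) = 10 (c(h) = 33 + (-20 - 3*1) = 33 + (-20 - 3) = 33 - 23 = 10)
R(P, m) = 37/2 (R(P, m) = -1/2*(-37) = 37/2)
sqrt(c(-1/(-15) + 8/17) + R(-1, -46)) = sqrt(10 + 37/2) = sqrt(57/2) = sqrt(114)/2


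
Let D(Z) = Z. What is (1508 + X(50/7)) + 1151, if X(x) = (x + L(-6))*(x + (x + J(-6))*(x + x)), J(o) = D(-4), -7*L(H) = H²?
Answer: 135391/49 ≈ 2763.1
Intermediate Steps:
L(H) = -H²/7
J(o) = -4
X(x) = (-36/7 + x)*(x + 2*x*(-4 + x)) (X(x) = (x - ⅐*(-6)²)*(x + (x - 4)*(x + x)) = (x - ⅐*36)*(x + (-4 + x)*(2*x)) = (x - 36/7)*(x + 2*x*(-4 + x)) = (-36/7 + x)*(x + 2*x*(-4 + x)))
(1508 + X(50/7)) + 1151 = (1508 + (50/7)*(252 - 6050/7 + 14*(50/7)²)/7) + 1151 = (1508 + (50*(⅐))*(252 - 6050/7 + 14*(50*(⅐))²)/7) + 1151 = (1508 + (⅐)*(50/7)*(252 - 121*50/7 + 14*(50/7)²)) + 1151 = (1508 + (⅐)*(50/7)*(252 - 6050/7 + 14*(2500/49))) + 1151 = (1508 + (⅐)*(50/7)*(252 - 6050/7 + 5000/7)) + 1151 = (1508 + (⅐)*(50/7)*102) + 1151 = (1508 + 5100/49) + 1151 = 78992/49 + 1151 = 135391/49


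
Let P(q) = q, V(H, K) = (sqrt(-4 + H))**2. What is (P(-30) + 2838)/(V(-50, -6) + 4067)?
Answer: 2808/4013 ≈ 0.69973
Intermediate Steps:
V(H, K) = -4 + H
(P(-30) + 2838)/(V(-50, -6) + 4067) = (-30 + 2838)/((-4 - 50) + 4067) = 2808/(-54 + 4067) = 2808/4013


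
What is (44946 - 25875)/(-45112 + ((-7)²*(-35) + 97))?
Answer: -19071/46730 ≈ -0.40811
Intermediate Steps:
(44946 - 25875)/(-45112 + ((-7)²*(-35) + 97)) = 19071/(-45112 + (49*(-35) + 97)) = 19071/(-45112 + (-1715 + 97)) = 19071/(-45112 - 1618) = 19071/(-46730) = 19071*(-1/46730) = -19071/46730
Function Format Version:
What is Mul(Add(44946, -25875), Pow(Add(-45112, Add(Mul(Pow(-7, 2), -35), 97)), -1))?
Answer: Rational(-19071, 46730) ≈ -0.40811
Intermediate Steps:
Mul(Add(44946, -25875), Pow(Add(-45112, Add(Mul(Pow(-7, 2), -35), 97)), -1)) = Mul(19071, Pow(Add(-45112, Add(Mul(49, -35), 97)), -1)) = Mul(19071, Pow(Add(-45112, Add(-1715, 97)), -1)) = Mul(19071, Pow(Add(-45112, -1618), -1)) = Mul(19071, Pow(-46730, -1)) = Mul(19071, Rational(-1, 46730)) = Rational(-19071, 46730)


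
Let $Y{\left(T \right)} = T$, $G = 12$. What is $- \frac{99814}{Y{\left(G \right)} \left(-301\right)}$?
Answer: $\frac{49907}{1806} \approx 27.634$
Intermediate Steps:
$- \frac{99814}{Y{\left(G \right)} \left(-301\right)} = - \frac{99814}{12 \left(-301\right)} = - \frac{99814}{-3612} = \left(-99814\right) \left(- \frac{1}{3612}\right) = \frac{49907}{1806}$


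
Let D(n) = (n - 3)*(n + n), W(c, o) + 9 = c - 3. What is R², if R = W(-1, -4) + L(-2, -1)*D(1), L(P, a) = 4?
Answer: 841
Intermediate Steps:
W(c, o) = -12 + c (W(c, o) = -9 + (c - 3) = -9 + (-3 + c) = -12 + c)
D(n) = 2*n*(-3 + n) (D(n) = (-3 + n)*(2*n) = 2*n*(-3 + n))
R = -29 (R = (-12 - 1) + 4*(2*1*(-3 + 1)) = -13 + 4*(2*1*(-2)) = -13 + 4*(-4) = -13 - 16 = -29)
R² = (-29)² = 841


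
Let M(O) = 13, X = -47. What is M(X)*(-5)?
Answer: -65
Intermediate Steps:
M(X)*(-5) = 13*(-5) = -65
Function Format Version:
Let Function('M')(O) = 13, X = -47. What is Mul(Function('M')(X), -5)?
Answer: -65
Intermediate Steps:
Mul(Function('M')(X), -5) = Mul(13, -5) = -65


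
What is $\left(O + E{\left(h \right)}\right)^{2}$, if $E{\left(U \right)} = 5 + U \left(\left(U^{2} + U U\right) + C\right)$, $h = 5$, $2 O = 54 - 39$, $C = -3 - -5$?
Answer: $\frac{297025}{4} \approx 74256.0$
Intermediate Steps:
$C = 2$ ($C = -3 + 5 = 2$)
$O = \frac{15}{2}$ ($O = \frac{54 - 39}{2} = \frac{1}{2} \cdot 15 = \frac{15}{2} \approx 7.5$)
$E{\left(U \right)} = 5 + U \left(2 + 2 U^{2}\right)$ ($E{\left(U \right)} = 5 + U \left(\left(U^{2} + U U\right) + 2\right) = 5 + U \left(\left(U^{2} + U^{2}\right) + 2\right) = 5 + U \left(2 U^{2} + 2\right) = 5 + U \left(2 + 2 U^{2}\right)$)
$\left(O + E{\left(h \right)}\right)^{2} = \left(\frac{15}{2} + \left(5 + 2 \cdot 5 + 2 \cdot 5^{3}\right)\right)^{2} = \left(\frac{15}{2} + \left(5 + 10 + 2 \cdot 125\right)\right)^{2} = \left(\frac{15}{2} + \left(5 + 10 + 250\right)\right)^{2} = \left(\frac{15}{2} + 265\right)^{2} = \left(\frac{545}{2}\right)^{2} = \frac{297025}{4}$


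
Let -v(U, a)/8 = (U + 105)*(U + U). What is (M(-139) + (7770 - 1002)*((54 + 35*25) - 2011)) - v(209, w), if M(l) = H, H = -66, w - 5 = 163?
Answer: -6273026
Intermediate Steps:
w = 168 (w = 5 + 163 = 168)
M(l) = -66
v(U, a) = -16*U*(105 + U) (v(U, a) = -8*(U + 105)*(U + U) = -8*(105 + U)*2*U = -16*U*(105 + U))
(M(-139) + (7770 - 1002)*((54 + 35*25) - 2011)) - v(209, w) = (-66 + (7770 - 1002)*((54 + 35*25) - 2011)) - (-16)*209*(105 + 209) = (-66 + 6768*((54 + 875) - 2011)) - (-16)*209*314 = (-66 + 6768*(929 - 2011)) - 1*(-1050016) = (-66 + 6768*(-1082)) + 1050016 = (-66 - 7322976) + 1050016 = -7323042 + 1050016 = -6273026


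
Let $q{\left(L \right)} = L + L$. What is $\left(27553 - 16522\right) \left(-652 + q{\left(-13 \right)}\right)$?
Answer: $-7479018$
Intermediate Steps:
$q{\left(L \right)} = 2 L$
$\left(27553 - 16522\right) \left(-652 + q{\left(-13 \right)}\right) = \left(27553 - 16522\right) \left(-652 + 2 \left(-13\right)\right) = \left(27553 - 16522\right) \left(-652 - 26\right) = \left(27553 - 16522\right) \left(-678\right) = 11031 \left(-678\right) = -7479018$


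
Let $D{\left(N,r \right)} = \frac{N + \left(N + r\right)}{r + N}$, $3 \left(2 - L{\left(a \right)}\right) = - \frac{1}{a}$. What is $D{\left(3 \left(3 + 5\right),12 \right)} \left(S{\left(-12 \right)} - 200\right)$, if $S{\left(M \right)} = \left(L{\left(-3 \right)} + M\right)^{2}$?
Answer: $- \frac{39595}{243} \approx -162.94$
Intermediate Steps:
$L{\left(a \right)} = 2 + \frac{1}{3 a}$ ($L{\left(a \right)} = 2 - \frac{\left(-1\right) \frac{1}{a}}{3} = 2 + \frac{1}{3 a}$)
$D{\left(N,r \right)} = \frac{r + 2 N}{N + r}$
$S{\left(M \right)} = \left(\frac{17}{9} + M\right)^{2}$ ($S{\left(M \right)} = \left(\left(2 + \frac{1}{3 \left(-3\right)}\right) + M\right)^{2} = \left(\left(2 + \frac{1}{3} \left(- \frac{1}{3}\right)\right) + M\right)^{2} = \left(\left(2 - \frac{1}{9}\right) + M\right)^{2} = \left(\frac{17}{9} + M\right)^{2}$)
$D{\left(3 \left(3 + 5\right),12 \right)} \left(S{\left(-12 \right)} - 200\right) = \frac{12 + 2 \cdot 3 \left(3 + 5\right)}{3 \left(3 + 5\right) + 12} \left(\frac{\left(17 + 9 \left(-12\right)\right)^{2}}{81} - 200\right) = \frac{12 + 2 \cdot 3 \cdot 8}{3 \cdot 8 + 12} \left(\frac{\left(17 - 108\right)^{2}}{81} - 200\right) = \frac{12 + 2 \cdot 24}{24 + 12} \left(\frac{\left(-91\right)^{2}}{81} - 200\right) = \frac{12 + 48}{36} \left(\frac{1}{81} \cdot 8281 - 200\right) = \frac{1}{36} \cdot 60 \left(\frac{8281}{81} - 200\right) = \frac{5}{3} \left(- \frac{7919}{81}\right) = - \frac{39595}{243}$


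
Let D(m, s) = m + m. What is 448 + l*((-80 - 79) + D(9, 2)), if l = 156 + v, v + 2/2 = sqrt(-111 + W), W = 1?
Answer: -21407 - 141*I*sqrt(110) ≈ -21407.0 - 1478.8*I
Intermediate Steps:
v = -1 + I*sqrt(110) (v = -1 + sqrt(-111 + 1) = -1 + sqrt(-110) = -1 + I*sqrt(110) ≈ -1.0 + 10.488*I)
D(m, s) = 2*m
l = 155 + I*sqrt(110) (l = 156 + (-1 + I*sqrt(110)) = 155 + I*sqrt(110) ≈ 155.0 + 10.488*I)
448 + l*((-80 - 79) + D(9, 2)) = 448 + (155 + I*sqrt(110))*((-80 - 79) + 2*9) = 448 + (155 + I*sqrt(110))*(-159 + 18) = 448 + (155 + I*sqrt(110))*(-141) = 448 + (-21855 - 141*I*sqrt(110)) = -21407 - 141*I*sqrt(110)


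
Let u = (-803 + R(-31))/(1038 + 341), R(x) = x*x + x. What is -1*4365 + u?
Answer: -6019208/1379 ≈ -4364.9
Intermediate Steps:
R(x) = x + x² (R(x) = x² + x = x + x²)
u = 127/1379 (u = (-803 - 31*(1 - 31))/(1038 + 341) = (-803 - 31*(-30))/1379 = (-803 + 930)*(1/1379) = 127*(1/1379) = 127/1379 ≈ 0.092096)
-1*4365 + u = -1*4365 + 127/1379 = -4365 + 127/1379 = -6019208/1379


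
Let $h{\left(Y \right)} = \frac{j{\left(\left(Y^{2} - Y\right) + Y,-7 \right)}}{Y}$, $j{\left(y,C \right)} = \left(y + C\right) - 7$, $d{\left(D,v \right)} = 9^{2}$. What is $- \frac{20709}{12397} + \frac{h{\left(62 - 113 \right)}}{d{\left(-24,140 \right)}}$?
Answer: $- \frac{117619918}{51212007} \approx -2.2967$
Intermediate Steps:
$d{\left(D,v \right)} = 81$
$j{\left(y,C \right)} = -7 + C + y$ ($j{\left(y,C \right)} = \left(C + y\right) - 7 = -7 + C + y$)
$h{\left(Y \right)} = \frac{-14 + Y^{2}}{Y}$ ($h{\left(Y \right)} = \frac{-7 - 7 + \left(\left(Y^{2} - Y\right) + Y\right)}{Y} = \frac{-7 - 7 + Y^{2}}{Y} = \frac{-14 + Y^{2}}{Y}$)
$- \frac{20709}{12397} + \frac{h{\left(62 - 113 \right)}}{d{\left(-24,140 \right)}} = - \frac{20709}{12397} + \frac{\left(62 - 113\right) - \frac{14}{62 - 113}}{81} = \left(-20709\right) \frac{1}{12397} + \left(\left(62 - 113\right) - \frac{14}{62 - 113}\right) \frac{1}{81} = - \frac{20709}{12397} + \left(-51 - \frac{14}{-51}\right) \frac{1}{81} = - \frac{20709}{12397} + \left(-51 - - \frac{14}{51}\right) \frac{1}{81} = - \frac{20709}{12397} + \left(-51 + \frac{14}{51}\right) \frac{1}{81} = - \frac{20709}{12397} - \frac{2587}{4131} = - \frac{117619918}{51212007}$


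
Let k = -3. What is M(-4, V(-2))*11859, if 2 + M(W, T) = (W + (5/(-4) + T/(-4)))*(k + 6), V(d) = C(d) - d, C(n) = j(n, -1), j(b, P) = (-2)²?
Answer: -1055451/4 ≈ -2.6386e+5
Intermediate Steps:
j(b, P) = 4
C(n) = 4
V(d) = 4 - d
M(W, T) = -23/4 + 3*W - 3*T/4 (M(W, T) = -2 + (W + (5/(-4) + T/(-4)))*(-3 + 6) = -2 + (W + (5*(-¼) + T*(-¼)))*3 = -2 + (W + (-5/4 - T/4))*3 = -2 + (-5/4 + W - T/4)*3 = -2 + (-15/4 + 3*W - 3*T/4) = -23/4 + 3*W - 3*T/4)
M(-4, V(-2))*11859 = (-23/4 + 3*(-4) - 3*(4 - 1*(-2))/4)*11859 = (-23/4 - 12 - 3*(4 + 2)/4)*11859 = (-23/4 - 12 - ¾*6)*11859 = (-23/4 - 12 - 9/2)*11859 = -89/4*11859 = -1055451/4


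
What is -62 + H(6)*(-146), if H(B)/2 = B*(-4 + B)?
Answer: -3566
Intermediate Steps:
H(B) = 2*B*(-4 + B) (H(B) = 2*(B*(-4 + B)) = 2*B*(-4 + B))
-62 + H(6)*(-146) = -62 + (2*6*(-4 + 6))*(-146) = -62 + (2*6*2)*(-146) = -62 + 24*(-146) = -62 - 3504 = -3566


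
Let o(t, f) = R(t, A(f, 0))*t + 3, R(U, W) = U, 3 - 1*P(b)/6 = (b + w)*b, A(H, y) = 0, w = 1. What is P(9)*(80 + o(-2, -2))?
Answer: -45414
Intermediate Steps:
P(b) = 18 - 6*b*(1 + b) (P(b) = 18 - 6*(b + 1)*b = 18 - 6*(1 + b)*b = 18 - 6*b*(1 + b))
o(t, f) = 3 + t² (o(t, f) = t*t + 3 = t² + 3 = 3 + t²)
P(9)*(80 + o(-2, -2)) = (18 - 6*9 - 6*9²)*(80 + (3 + (-2)²)) = (18 - 54 - 6*81)*(80 + (3 + 4)) = (18 - 54 - 486)*(80 + 7) = -522*87 = -45414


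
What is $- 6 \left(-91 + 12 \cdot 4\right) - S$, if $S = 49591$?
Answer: $-49333$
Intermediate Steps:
$- 6 \left(-91 + 12 \cdot 4\right) - S = - 6 \left(-91 + 12 \cdot 4\right) - 49591 = - 6 \left(-91 + 48\right) - 49591 = \left(-6\right) \left(-43\right) - 49591 = 258 - 49591 = -49333$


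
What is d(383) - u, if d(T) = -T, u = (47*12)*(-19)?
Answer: 10333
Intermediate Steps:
u = -10716 (u = 564*(-19) = -10716)
d(383) - u = -1*383 - 1*(-10716) = -383 + 10716 = 10333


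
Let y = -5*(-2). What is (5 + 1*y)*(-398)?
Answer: -5970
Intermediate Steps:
y = 10
(5 + 1*y)*(-398) = (5 + 1*10)*(-398) = (5 + 10)*(-398) = 15*(-398) = -5970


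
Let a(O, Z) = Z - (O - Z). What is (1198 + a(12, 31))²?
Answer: 1557504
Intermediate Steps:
a(O, Z) = -O + 2*Z (a(O, Z) = Z + (Z - O) = -O + 2*Z)
(1198 + a(12, 31))² = (1198 + (-1*12 + 2*31))² = (1198 + (-12 + 62))² = (1198 + 50)² = 1248² = 1557504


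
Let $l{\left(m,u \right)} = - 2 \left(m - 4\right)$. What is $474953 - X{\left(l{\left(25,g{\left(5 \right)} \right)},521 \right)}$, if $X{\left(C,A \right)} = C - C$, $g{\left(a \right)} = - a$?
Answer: $474953$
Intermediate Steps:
$l{\left(m,u \right)} = 8 - 2 m$ ($l{\left(m,u \right)} = - 2 \left(-4 + m\right) = 8 - 2 m$)
$X{\left(C,A \right)} = 0$
$474953 - X{\left(l{\left(25,g{\left(5 \right)} \right)},521 \right)} = 474953 - 0 = 474953 + 0 = 474953$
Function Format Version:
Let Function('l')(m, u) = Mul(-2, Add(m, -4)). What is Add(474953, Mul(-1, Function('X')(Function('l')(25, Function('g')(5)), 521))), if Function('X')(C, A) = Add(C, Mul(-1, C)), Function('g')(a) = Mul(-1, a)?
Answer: 474953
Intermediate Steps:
Function('l')(m, u) = Add(8, Mul(-2, m)) (Function('l')(m, u) = Mul(-2, Add(-4, m)) = Add(8, Mul(-2, m)))
Function('X')(C, A) = 0
Add(474953, Mul(-1, Function('X')(Function('l')(25, Function('g')(5)), 521))) = Add(474953, Mul(-1, 0)) = Add(474953, 0) = 474953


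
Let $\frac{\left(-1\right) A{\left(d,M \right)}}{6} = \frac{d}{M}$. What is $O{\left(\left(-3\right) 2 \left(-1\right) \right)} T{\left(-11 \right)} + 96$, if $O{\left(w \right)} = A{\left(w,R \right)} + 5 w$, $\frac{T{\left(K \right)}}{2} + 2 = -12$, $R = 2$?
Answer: $-240$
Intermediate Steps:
$T{\left(K \right)} = -28$ ($T{\left(K \right)} = -4 + 2 \left(-12\right) = -4 - 24 = -28$)
$A{\left(d,M \right)} = - \frac{6 d}{M}$ ($A{\left(d,M \right)} = - 6 \frac{d}{M} = - \frac{6 d}{M}$)
$O{\left(w \right)} = 2 w$ ($O{\left(w \right)} = - \frac{6 w}{2} + 5 w = \left(-6\right) w \frac{1}{2} + 5 w = - 3 w + 5 w = 2 w$)
$O{\left(\left(-3\right) 2 \left(-1\right) \right)} T{\left(-11 \right)} + 96 = 2 \left(-3\right) 2 \left(-1\right) \left(-28\right) + 96 = 2 \left(\left(-6\right) \left(-1\right)\right) \left(-28\right) + 96 = 2 \cdot 6 \left(-28\right) + 96 = 12 \left(-28\right) + 96 = -336 + 96 = -240$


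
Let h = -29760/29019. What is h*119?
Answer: -69440/569 ≈ -122.04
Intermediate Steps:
h = -9920/9673 (h = -29760*1/29019 = -9920/9673 ≈ -1.0255)
h*119 = -9920/9673*119 = -69440/569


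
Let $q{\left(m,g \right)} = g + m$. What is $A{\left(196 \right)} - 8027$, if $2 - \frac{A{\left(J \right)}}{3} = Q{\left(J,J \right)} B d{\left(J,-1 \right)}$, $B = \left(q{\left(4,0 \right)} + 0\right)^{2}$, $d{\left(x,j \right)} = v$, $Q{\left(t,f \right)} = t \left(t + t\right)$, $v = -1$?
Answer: $3679915$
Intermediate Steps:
$Q{\left(t,f \right)} = 2 t^{2}$ ($Q{\left(t,f \right)} = t 2 t = 2 t^{2}$)
$d{\left(x,j \right)} = -1$
$B = 16$ ($B = \left(\left(0 + 4\right) + 0\right)^{2} = \left(4 + 0\right)^{2} = 4^{2} = 16$)
$A{\left(J \right)} = 6 + 96 J^{2}$ ($A{\left(J \right)} = 6 - 3 \cdot 2 J^{2} \cdot 16 \left(-1\right) = 6 - 3 \cdot 32 J^{2} \left(-1\right) = 6 - 3 \left(- 32 J^{2}\right) = 6 + 96 J^{2}$)
$A{\left(196 \right)} - 8027 = \left(6 + 96 \cdot 196^{2}\right) - 8027 = \left(6 + 96 \cdot 38416\right) - 8027 = \left(6 + 3687936\right) - 8027 = 3687942 - 8027 = 3679915$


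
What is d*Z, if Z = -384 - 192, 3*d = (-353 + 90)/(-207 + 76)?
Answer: -50496/131 ≈ -385.47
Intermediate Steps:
d = 263/393 (d = ((-353 + 90)/(-207 + 76))/3 = (-263/(-131))/3 = (-263*(-1/131))/3 = (1/3)*(263/131) = 263/393 ≈ 0.66921)
Z = -576
d*Z = (263/393)*(-576) = -50496/131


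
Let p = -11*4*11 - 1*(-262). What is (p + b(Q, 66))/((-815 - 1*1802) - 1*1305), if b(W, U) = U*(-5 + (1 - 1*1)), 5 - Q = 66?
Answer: 276/1961 ≈ 0.14074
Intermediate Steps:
Q = -61 (Q = 5 - 1*66 = 5 - 66 = -61)
p = -222 (p = -44*11 + 262 = -484 + 262 = -222)
b(W, U) = -5*U (b(W, U) = U*(-5 + (1 - 1)) = U*(-5 + 0) = U*(-5) = -5*U)
(p + b(Q, 66))/((-815 - 1*1802) - 1*1305) = (-222 - 5*66)/((-815 - 1*1802) - 1*1305) = (-222 - 330)/((-815 - 1802) - 1305) = -552/(-2617 - 1305) = -552/(-3922) = -552*(-1/3922) = 276/1961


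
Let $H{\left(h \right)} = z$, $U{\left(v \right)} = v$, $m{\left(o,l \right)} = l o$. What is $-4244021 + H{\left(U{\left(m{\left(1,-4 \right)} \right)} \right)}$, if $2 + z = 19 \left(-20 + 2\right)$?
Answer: $-4244365$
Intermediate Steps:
$z = -344$ ($z = -2 + 19 \left(-20 + 2\right) = -2 + 19 \left(-18\right) = -2 - 342 = -344$)
$H{\left(h \right)} = -344$
$-4244021 + H{\left(U{\left(m{\left(1,-4 \right)} \right)} \right)} = -4244021 - 344 = -4244365$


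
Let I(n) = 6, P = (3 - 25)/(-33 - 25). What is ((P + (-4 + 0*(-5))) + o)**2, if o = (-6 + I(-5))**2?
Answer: 11025/841 ≈ 13.109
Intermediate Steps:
P = 11/29 (P = -22/(-58) = -22*(-1/58) = 11/29 ≈ 0.37931)
o = 0 (o = (-6 + 6)**2 = 0**2 = 0)
((P + (-4 + 0*(-5))) + o)**2 = ((11/29 + (-4 + 0*(-5))) + 0)**2 = ((11/29 + (-4 + 0)) + 0)**2 = ((11/29 - 4) + 0)**2 = (-105/29 + 0)**2 = (-105/29)**2 = 11025/841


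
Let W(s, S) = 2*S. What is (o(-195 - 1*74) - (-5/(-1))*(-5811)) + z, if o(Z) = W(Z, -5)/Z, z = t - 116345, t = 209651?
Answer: 32915119/269 ≈ 1.2236e+5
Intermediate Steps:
z = 93306 (z = 209651 - 116345 = 93306)
o(Z) = -10/Z (o(Z) = (2*(-5))/Z = -10/Z)
(o(-195 - 1*74) - (-5/(-1))*(-5811)) + z = (-10/(-195 - 1*74) - (-5/(-1))*(-5811)) + 93306 = (-10/(-195 - 74) - (-5*(-1))*(-5811)) + 93306 = (-10/(-269) - 5*(-5811)) + 93306 = (-10*(-1/269) - 1*(-29055)) + 93306 = (10/269 + 29055) + 93306 = 7815805/269 + 93306 = 32915119/269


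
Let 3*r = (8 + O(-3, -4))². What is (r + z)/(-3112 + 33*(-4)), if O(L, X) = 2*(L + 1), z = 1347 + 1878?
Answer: -9691/9732 ≈ -0.99579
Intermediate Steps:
z = 3225
O(L, X) = 2 + 2*L (O(L, X) = 2*(1 + L) = 2 + 2*L)
r = 16/3 (r = (8 + (2 + 2*(-3)))²/3 = (8 + (2 - 6))²/3 = (8 - 4)²/3 = (⅓)*4² = (⅓)*16 = 16/3 ≈ 5.3333)
(r + z)/(-3112 + 33*(-4)) = (16/3 + 3225)/(-3112 + 33*(-4)) = 9691/(3*(-3112 - 132)) = (9691/3)/(-3244) = (9691/3)*(-1/3244) = -9691/9732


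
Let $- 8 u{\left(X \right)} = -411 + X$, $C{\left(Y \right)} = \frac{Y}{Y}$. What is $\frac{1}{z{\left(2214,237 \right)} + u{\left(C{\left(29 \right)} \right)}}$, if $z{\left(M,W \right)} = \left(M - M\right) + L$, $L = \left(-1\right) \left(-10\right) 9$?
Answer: $\frac{4}{565} \approx 0.0070796$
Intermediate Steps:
$L = 90$ ($L = 10 \cdot 9 = 90$)
$C{\left(Y \right)} = 1$
$u{\left(X \right)} = \frac{411}{8} - \frac{X}{8}$ ($u{\left(X \right)} = - \frac{-411 + X}{8} = \frac{411}{8} - \frac{X}{8}$)
$z{\left(M,W \right)} = 90$ ($z{\left(M,W \right)} = \left(M - M\right) + 90 = 0 + 90 = 90$)
$\frac{1}{z{\left(2214,237 \right)} + u{\left(C{\left(29 \right)} \right)}} = \frac{1}{90 + \left(\frac{411}{8} - \frac{1}{8}\right)} = \frac{1}{90 + \frac{205}{4}} = \frac{1}{\frac{565}{4}} = \frac{4}{565}$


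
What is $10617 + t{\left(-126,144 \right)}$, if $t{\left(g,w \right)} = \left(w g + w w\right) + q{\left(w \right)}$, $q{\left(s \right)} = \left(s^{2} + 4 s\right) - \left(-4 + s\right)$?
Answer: $34381$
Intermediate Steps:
$q{\left(s \right)} = 4 + s^{2} + 3 s$ ($q{\left(s \right)} = \left(s^{2} + 4 s\right) - \left(-4 + s\right) = 4 + s^{2} + 3 s$)
$t{\left(g,w \right)} = 4 + 2 w^{2} + 3 w + g w$ ($t{\left(g,w \right)} = \left(w g + w w\right) + \left(4 + w^{2} + 3 w\right) = \left(g w + w^{2}\right) + \left(4 + w^{2} + 3 w\right) = \left(w^{2} + g w\right) + \left(4 + w^{2} + 3 w\right) = 4 + 2 w^{2} + 3 w + g w$)
$10617 + t{\left(-126,144 \right)} = 10617 + \left(4 + 2 \cdot 144^{2} + 3 \cdot 144 - 18144\right) = 10617 + \left(4 + 2 \cdot 20736 + 432 - 18144\right) = 10617 + \left(4 + 41472 + 432 - 18144\right) = 10617 + 23764 = 34381$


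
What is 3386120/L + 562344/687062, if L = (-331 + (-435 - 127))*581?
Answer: -1017355877444/178235219323 ≈ -5.7079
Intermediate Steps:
L = -518833 (L = (-331 - 562)*581 = -893*581 = -518833)
3386120/L + 562344/687062 = 3386120/(-518833) + 562344/687062 = 3386120*(-1/518833) + 562344*(1/687062) = -3386120/518833 + 281172/343531 = -1017355877444/178235219323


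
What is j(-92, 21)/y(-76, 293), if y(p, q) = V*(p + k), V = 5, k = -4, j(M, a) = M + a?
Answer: 71/400 ≈ 0.17750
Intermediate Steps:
y(p, q) = -20 + 5*p (y(p, q) = 5*(p - 4) = 5*(-4 + p) = -20 + 5*p)
j(-92, 21)/y(-76, 293) = (-92 + 21)/(-20 + 5*(-76)) = -71/(-20 - 380) = -71/(-400) = -71*(-1/400) = 71/400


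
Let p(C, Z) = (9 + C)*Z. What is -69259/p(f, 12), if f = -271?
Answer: 69259/3144 ≈ 22.029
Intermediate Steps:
p(C, Z) = Z*(9 + C)
-69259/p(f, 12) = -69259*1/(12*(9 - 271)) = -69259/(12*(-262)) = -69259/(-3144) = -69259*(-1/3144) = 69259/3144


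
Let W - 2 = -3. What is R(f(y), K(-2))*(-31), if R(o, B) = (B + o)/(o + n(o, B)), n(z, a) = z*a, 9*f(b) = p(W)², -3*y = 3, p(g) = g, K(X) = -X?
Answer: -589/3 ≈ -196.33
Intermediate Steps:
W = -1 (W = 2 - 3 = -1)
y = -1 (y = -⅓*3 = -1)
f(b) = ⅑ (f(b) = (⅑)*(-1)² = (⅑)*1 = ⅑)
n(z, a) = a*z
R(o, B) = (B + o)/(o + B*o)
R(f(y), K(-2))*(-31) = ((-1*(-2) + ⅑)/((⅑)*(1 - 1*(-2))))*(-31) = (9*(2 + ⅑)/(1 + 2))*(-31) = (9*(19/9)/3)*(-31) = (9*(⅓)*(19/9))*(-31) = (19/3)*(-31) = -589/3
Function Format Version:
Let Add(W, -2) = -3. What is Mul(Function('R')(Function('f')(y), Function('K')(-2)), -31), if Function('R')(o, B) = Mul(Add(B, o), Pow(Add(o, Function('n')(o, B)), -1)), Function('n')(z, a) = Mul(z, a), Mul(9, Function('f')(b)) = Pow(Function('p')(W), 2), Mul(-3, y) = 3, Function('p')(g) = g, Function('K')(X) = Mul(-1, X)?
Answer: Rational(-589, 3) ≈ -196.33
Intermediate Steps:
W = -1 (W = Add(2, -3) = -1)
y = -1 (y = Mul(Rational(-1, 3), 3) = -1)
Function('f')(b) = Rational(1, 9) (Function('f')(b) = Mul(Rational(1, 9), Pow(-1, 2)) = Mul(Rational(1, 9), 1) = Rational(1, 9))
Function('n')(z, a) = Mul(a, z)
Function('R')(o, B) = Mul(Pow(Add(o, Mul(B, o)), -1), Add(B, o)) (Function('R')(o, B) = Mul(Add(B, o), Pow(Add(o, Mul(B, o)), -1)) = Mul(Pow(Add(o, Mul(B, o)), -1), Add(B, o)))
Mul(Function('R')(Function('f')(y), Function('K')(-2)), -31) = Mul(Mul(Pow(Rational(1, 9), -1), Pow(Add(1, Mul(-1, -2)), -1), Add(Mul(-1, -2), Rational(1, 9))), -31) = Mul(Mul(9, Pow(Add(1, 2), -1), Add(2, Rational(1, 9))), -31) = Mul(Mul(9, Pow(3, -1), Rational(19, 9)), -31) = Mul(Mul(9, Rational(1, 3), Rational(19, 9)), -31) = Mul(Rational(19, 3), -31) = Rational(-589, 3)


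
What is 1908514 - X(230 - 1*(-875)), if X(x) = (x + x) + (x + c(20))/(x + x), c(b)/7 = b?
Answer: 842586119/442 ≈ 1.9063e+6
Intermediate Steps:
c(b) = 7*b
X(x) = 2*x + (140 + x)/(2*x) (X(x) = (x + x) + (x + 7*20)/(x + x) = 2*x + (x + 140)/((2*x)) = 2*x + (140 + x)*(1/(2*x)) = 2*x + (140 + x)/(2*x))
1908514 - X(230 - 1*(-875)) = 1908514 - (½ + 2*(230 - 1*(-875)) + 70/(230 - 1*(-875))) = 1908514 - (½ + 2*(230 + 875) + 70/(230 + 875)) = 1908514 - (½ + 2*1105 + 70/1105) = 1908514 - (½ + 2210 + 70*(1/1105)) = 1908514 - (½ + 2210 + 14/221) = 1908514 - 1*977069/442 = 1908514 - 977069/442 = 842586119/442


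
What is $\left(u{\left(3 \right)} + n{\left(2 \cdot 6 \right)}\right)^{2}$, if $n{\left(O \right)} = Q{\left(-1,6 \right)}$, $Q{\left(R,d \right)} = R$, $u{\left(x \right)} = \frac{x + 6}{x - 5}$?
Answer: $\frac{121}{4} \approx 30.25$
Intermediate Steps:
$u{\left(x \right)} = \frac{6 + x}{-5 + x}$
$n{\left(O \right)} = -1$
$\left(u{\left(3 \right)} + n{\left(2 \cdot 6 \right)}\right)^{2} = \left(\frac{6 + 3}{-5 + 3} - 1\right)^{2} = \left(\frac{1}{-2} \cdot 9 - 1\right)^{2} = \left(\left(- \frac{1}{2}\right) 9 - 1\right)^{2} = \left(- \frac{9}{2} - 1\right)^{2} = \left(- \frac{11}{2}\right)^{2} = \frac{121}{4}$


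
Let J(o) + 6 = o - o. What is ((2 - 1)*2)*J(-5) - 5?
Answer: -17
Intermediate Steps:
J(o) = -6 (J(o) = -6 + (o - o) = -6 + 0 = -6)
((2 - 1)*2)*J(-5) - 5 = ((2 - 1)*2)*(-6) - 5 = (1*2)*(-6) - 5 = 2*(-6) - 5 = -12 - 5 = -17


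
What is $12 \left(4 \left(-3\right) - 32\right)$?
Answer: $-528$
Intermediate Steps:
$12 \left(4 \left(-3\right) - 32\right) = 12 \left(-12 - 32\right) = 12 \left(-44\right) = -528$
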